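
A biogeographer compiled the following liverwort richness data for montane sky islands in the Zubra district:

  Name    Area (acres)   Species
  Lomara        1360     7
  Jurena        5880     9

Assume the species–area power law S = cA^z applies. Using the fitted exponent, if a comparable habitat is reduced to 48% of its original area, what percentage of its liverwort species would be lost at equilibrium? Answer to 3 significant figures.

11.8%

z = ln(9/7) / ln(5880/1360) = 0.2513 / 1.4641 = 0.1717
S_new/S_old = (A_new/A_old)^z = 0.48^0.1717 = exp(0.1717 × -0.7340) = 0.8816
Fraction lost = 1 − 0.8816 = 0.1184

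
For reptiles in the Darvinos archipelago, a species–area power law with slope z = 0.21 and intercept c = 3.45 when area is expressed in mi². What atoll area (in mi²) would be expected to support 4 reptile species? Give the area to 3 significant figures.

4 = 3.45 × A^0.21  ⇒  A^0.21 = 4/3.45 = 1.159
ln A = ln(1.159) / 0.21 = 0.1479 / 0.21 = 0.7044
A = e^0.7044 ≈ 2.023 mi²

2.02 mi²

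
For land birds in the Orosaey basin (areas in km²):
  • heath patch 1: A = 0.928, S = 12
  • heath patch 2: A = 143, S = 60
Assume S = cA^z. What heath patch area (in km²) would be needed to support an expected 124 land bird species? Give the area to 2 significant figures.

1400 km²

z = ln(60/12) / ln(143/0.928) = 1.6094 / 5.0376 = 0.3195
c = 12 / 0.928^0.3195 = 12 / 0.9764 = 12.29
A = (124/12.29)^(1/0.3195) ⇒ ln A = ln(10.09)/0.3195 = 7.2350
A = e^7.2350 ≈ 1387 km²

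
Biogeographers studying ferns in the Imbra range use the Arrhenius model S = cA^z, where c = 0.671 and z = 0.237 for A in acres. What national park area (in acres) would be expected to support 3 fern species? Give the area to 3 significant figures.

3 = 0.671 × A^0.237  ⇒  A^0.237 = 3/0.671 = 4.471
ln A = ln(4.471) / 0.237 = 1.4976 / 0.237 = 6.3190
A = e^6.3190 ≈ 555 acres

555 acres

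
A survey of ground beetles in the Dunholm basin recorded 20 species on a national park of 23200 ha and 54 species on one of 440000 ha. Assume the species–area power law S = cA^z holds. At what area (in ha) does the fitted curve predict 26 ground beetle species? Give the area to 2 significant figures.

z = ln(54/20) / ln(440000/23200) = 0.9933 / 2.9426 = 0.3375
c = 20 / 23200^0.3375 = 20 / 29.75 = 0.6722
A = (26/0.6722)^(1/0.3375) ⇒ ln A = ln(38.68)/0.3375 = 10.8292
A = e^10.8292 ≈ 50473 ha

50000 ha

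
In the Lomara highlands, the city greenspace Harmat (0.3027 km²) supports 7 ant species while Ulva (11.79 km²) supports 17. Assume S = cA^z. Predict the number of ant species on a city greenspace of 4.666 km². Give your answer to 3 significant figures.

13.6

z = ln(17/7) / ln(11.79/0.3027) = 0.8873 / 3.6623 = 0.2423
c = 7 / 0.3027^0.2423 = 7 / 0.7486 = 9.351
S₃ = 9.351 × 4.666^0.2423 = 9.351 × 1.452 ≈ 13.58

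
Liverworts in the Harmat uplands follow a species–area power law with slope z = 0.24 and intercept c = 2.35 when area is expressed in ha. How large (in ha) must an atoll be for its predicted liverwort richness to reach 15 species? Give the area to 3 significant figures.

2260 ha

15 = 2.35 × A^0.24  ⇒  A^0.24 = 15/2.35 = 6.383
ln A = ln(6.383) / 0.24 = 1.8536 / 0.24 = 7.7235
A = e^7.7235 ≈ 2261 ha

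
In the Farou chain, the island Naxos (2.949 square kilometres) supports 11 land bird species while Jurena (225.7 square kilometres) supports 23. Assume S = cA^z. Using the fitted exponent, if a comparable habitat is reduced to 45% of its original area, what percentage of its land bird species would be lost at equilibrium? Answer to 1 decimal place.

12.7%

z = ln(23/11) / ln(225.7/2.949) = 0.7376 / 4.3377 = 0.1700
S_new/S_old = (A_new/A_old)^z = 0.45^0.1700 = exp(0.1700 × -0.7985) = 0.873
Fraction lost = 1 − 0.873 = 0.127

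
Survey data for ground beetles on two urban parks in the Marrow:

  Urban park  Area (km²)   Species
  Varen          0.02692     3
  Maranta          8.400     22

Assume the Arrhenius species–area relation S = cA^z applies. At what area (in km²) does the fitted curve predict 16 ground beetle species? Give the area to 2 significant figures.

3.4 km²

z = ln(22/3) / ln(8.4/0.02692) = 1.9924 / 5.7431 = 0.3469
c = 3 / 0.02692^0.3469 = 3 / 0.2853 = 10.51
A = (16/10.51)^(1/0.3469) ⇒ ln A = ln(1.522)/0.3469 = 1.2103
A = e^1.2103 ≈ 3.354 km²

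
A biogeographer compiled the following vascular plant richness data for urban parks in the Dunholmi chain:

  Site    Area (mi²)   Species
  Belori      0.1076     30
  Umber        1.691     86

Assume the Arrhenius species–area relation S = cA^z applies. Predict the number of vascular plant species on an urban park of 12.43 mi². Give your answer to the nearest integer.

184

z = ln(86/30) / ln(1.691/0.1076) = 1.0531 / 2.7547 = 0.3823
c = 30 / 0.1076^0.3823 = 30 / 0.4264 = 70.35
S₃ = 70.35 × 12.43^0.3823 = 70.35 × 2.621 ≈ 184.4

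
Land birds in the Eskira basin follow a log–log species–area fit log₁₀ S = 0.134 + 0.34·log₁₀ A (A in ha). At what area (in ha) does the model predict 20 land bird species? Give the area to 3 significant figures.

20 = 1.361 × A^0.34  ⇒  A^0.34 = 20/1.361 = 14.69
ln A = ln(14.69) / 0.34 = 2.6872 / 0.34 = 7.9035
A = e^7.9035 ≈ 2707 ha

2710 ha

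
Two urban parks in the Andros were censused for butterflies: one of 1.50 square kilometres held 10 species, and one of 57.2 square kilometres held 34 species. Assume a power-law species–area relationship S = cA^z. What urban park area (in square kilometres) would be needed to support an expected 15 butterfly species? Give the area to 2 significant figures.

5.0 square kilometres

z = ln(34/10) / ln(57.2/1.5) = 1.2238 / 3.6411 = 0.3361
c = 10 / 1.5^0.3361 = 10 / 1.146 = 8.726
A = (15/8.726)^(1/0.3361) ⇒ ln A = ln(1.719)/0.3361 = 1.6118
A = e^1.6118 ≈ 5.012 square kilometres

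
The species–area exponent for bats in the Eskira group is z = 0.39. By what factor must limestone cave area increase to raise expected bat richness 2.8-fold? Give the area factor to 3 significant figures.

(A₂/A₁)^0.39 = 2.8, so A₂/A₁ = 2.8^(1/0.39) = 2.8^2.564
ln(A₂/A₁) = ln 2.8 / 0.39 = 1.0296 / 0.39 = 2.6400
A₂/A₁ = e^2.6400 ≈ 14.01

14.0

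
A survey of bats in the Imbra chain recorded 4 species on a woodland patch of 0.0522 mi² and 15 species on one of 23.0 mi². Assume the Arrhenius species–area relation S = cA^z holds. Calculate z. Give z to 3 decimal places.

0.217

Taking logs: ln S = ln c + z ln A, so z = (ln S₂ − ln S₁)/(ln A₂ − ln A₁).
z = ln(15/4) / ln(23/0.0522) = ln(3.75) / ln(440.6) = 1.3218 / 6.0882 = 0.2171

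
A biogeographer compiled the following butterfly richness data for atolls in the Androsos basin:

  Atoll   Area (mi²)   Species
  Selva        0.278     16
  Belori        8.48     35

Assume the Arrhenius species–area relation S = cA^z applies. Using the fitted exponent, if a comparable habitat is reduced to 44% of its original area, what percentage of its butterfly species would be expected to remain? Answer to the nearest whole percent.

z = ln(35/16) / ln(8.48/0.278) = 0.7828 / 3.4178 = 0.2290
S_new/S_old = (A_new/A_old)^z = 0.44^0.2290 = exp(0.2290 × -0.8210) = 0.8286

83%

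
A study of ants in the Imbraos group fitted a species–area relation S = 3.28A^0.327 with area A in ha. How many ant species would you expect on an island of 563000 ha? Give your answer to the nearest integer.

S = 3.28 × 563000^0.327 = 3.28 × 75.93 ≈ 249.1

249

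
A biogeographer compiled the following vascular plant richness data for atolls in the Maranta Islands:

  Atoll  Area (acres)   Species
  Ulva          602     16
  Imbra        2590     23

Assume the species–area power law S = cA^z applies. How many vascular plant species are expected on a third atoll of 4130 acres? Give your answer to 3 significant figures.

25.8

z = ln(23/16) / ln(2590/602) = 0.3629 / 1.4592 = 0.2487
c = 16 / 602^0.2487 = 16 / 4.913 = 3.257
S₃ = 3.257 × 4130^0.2487 = 3.257 × 7.931 ≈ 25.83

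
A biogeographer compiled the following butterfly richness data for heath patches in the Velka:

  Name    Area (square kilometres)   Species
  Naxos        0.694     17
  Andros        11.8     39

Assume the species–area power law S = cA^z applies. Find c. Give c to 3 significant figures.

18.9

z = ln(S₂/S₁) / ln(A₂/A₁) = ln(39/17) / ln(11.8/0.694) = 0.8303 / 2.8334 = 0.2931
c = S₁ / A₁^z = 17 / 0.694^0.2931 = 17 / 0.8985 = 18.92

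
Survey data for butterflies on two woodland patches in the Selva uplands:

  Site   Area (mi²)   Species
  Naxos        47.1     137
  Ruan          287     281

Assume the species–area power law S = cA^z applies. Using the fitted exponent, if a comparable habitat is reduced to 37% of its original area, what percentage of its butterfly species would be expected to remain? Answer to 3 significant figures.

z = ln(281/137) / ln(287/47.1) = 0.7184 / 1.8072 = 0.3975
S_new/S_old = (A_new/A_old)^z = 0.37^0.3975 = exp(0.3975 × -0.9943) = 0.6735

67.4%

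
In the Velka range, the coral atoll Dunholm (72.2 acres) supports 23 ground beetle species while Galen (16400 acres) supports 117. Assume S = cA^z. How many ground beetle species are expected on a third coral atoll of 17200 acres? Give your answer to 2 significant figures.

120

z = ln(117/23) / ln(16400/72.2) = 1.6267 / 5.4256 = 0.2998
c = 23 / 72.2^0.2998 = 23 / 3.608 = 6.375
S₃ = 6.375 × 17200^0.2998 = 6.375 × 18.62 ≈ 118.7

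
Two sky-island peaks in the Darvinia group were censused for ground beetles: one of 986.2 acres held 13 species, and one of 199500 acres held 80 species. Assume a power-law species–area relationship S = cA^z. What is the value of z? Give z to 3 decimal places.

0.342

Taking logs: ln S = ln c + z ln A, so z = (ln S₂ − ln S₁)/(ln A₂ − ln A₁).
z = ln(80/13) / ln(199500/986.2) = ln(6.154) / ln(202.3) = 1.8171 / 5.3097 = 0.3422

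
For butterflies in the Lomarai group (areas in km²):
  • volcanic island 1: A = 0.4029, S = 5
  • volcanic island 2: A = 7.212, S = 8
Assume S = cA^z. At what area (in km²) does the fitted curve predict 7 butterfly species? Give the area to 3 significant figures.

3.18 km²

z = ln(8/5) / ln(7.212/0.4029) = 0.4700 / 2.8848 = 0.1629
c = 5 / 0.4029^0.1629 = 5 / 0.8623 = 5.798
A = (7/5.798)^(1/0.1629) ⇒ ln A = ln(1.207)/0.1629 = 1.1562
A = e^1.1562 ≈ 3.178 km²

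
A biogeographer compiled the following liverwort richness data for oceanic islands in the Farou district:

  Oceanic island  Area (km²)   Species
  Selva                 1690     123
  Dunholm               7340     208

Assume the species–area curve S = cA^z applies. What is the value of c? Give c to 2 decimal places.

8.61

z = ln(S₂/S₁) / ln(A₂/A₁) = ln(208/123) / ln(7340/1690) = 0.5254 / 1.4686 = 0.3577
c = S₁ / A₁^z = 123 / 1690^0.3577 = 123 / 14.28 = 8.614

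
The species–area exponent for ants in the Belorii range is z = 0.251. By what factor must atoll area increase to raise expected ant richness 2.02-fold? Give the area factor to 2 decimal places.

(A₂/A₁)^0.251 = 2.02, so A₂/A₁ = 2.02^(1/0.251) = 2.02^3.984
ln(A₂/A₁) = ln 2.02 / 0.251 = 0.7031 / 0.251 = 2.8012
A₂/A₁ = e^2.8012 ≈ 16.46

16.46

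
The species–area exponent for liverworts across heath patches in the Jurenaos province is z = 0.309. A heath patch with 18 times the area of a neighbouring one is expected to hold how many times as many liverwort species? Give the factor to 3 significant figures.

S₂/S₁ = (A₂/A₁)^z = 18^0.309
ln(S₂/S₁) = 0.309 × ln 18 = 0.309 × 2.8904 = 0.8931
S₂/S₁ = e^0.8931 ≈ 2.443

2.44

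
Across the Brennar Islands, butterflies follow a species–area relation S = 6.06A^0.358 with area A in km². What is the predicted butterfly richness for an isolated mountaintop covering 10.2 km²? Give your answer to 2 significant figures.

14

S = 6.06 × 10.2^0.358
ln S = ln 6.06 + 0.358 × ln 10.2 = 1.8017 + 0.358 × 2.3224 = 2.6331
S = e^2.6331 ≈ 13.92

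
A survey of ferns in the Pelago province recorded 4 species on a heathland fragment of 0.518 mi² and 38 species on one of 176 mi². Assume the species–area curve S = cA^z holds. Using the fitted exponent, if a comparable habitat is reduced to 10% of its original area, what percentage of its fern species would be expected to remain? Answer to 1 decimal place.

41.1%

z = ln(38/4) / ln(176/0.518) = 2.2513 / 5.8283 = 0.3863
S_new/S_old = (A_new/A_old)^z = 0.1^0.3863 = exp(0.3863 × -2.3026) = 0.4109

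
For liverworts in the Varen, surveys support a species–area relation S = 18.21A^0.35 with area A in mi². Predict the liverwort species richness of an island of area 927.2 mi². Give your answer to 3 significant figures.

199

S = 18.21 × 927.2^0.35
ln S = ln 18.21 + 0.35 × ln 927.2 = 2.9020 + 0.35 × 6.8322 = 5.2932
S = e^5.2932 ≈ 199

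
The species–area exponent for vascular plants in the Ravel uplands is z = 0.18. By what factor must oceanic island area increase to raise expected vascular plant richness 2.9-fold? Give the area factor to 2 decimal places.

370.58

(A₂/A₁)^0.18 = 2.9, so A₂/A₁ = 2.9^(1/0.18) = 2.9^5.556
ln(A₂/A₁) = ln 2.9 / 0.18 = 1.0647 / 0.18 = 5.9151
A₂/A₁ = e^5.9151 ≈ 370.6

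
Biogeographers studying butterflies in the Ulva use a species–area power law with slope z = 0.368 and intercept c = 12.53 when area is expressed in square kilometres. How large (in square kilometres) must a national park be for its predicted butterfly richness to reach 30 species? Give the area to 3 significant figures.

10.7 square kilometres

30 = 12.53 × A^0.368  ⇒  A^0.368 = 30/12.53 = 2.394
ln A = ln(2.394) / 0.368 = 0.8731 / 0.368 = 2.3725
A = e^2.3725 ≈ 10.72 square kilometres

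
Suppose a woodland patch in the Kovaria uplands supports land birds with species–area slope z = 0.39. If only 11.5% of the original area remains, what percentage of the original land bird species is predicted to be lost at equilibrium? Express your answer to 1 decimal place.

57.0%

S_new/S_old = (A_new/A_old)^z = 0.115^0.39
= exp(0.39 × ln 0.115) = exp(0.39 × -2.1628) = exp(-0.8435) ≈ 0.4302
Fraction lost = 1 − 0.4302 = 0.5698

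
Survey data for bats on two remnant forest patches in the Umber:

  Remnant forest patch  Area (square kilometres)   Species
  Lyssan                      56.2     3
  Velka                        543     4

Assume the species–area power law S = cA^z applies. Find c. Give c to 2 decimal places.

z = ln(S₂/S₁) / ln(A₂/A₁) = ln(4/3) / ln(543/56.2) = 0.2877 / 2.2682 = 0.1268
c = S₁ / A₁^z = 3 / 56.2^0.1268 = 3 / 1.667 = 1.8

1.80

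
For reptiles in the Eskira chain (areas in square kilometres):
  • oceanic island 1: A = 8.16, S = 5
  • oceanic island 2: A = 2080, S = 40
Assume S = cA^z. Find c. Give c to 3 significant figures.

z = ln(S₂/S₁) / ln(A₂/A₁) = ln(40/5) / ln(2080/8.16) = 2.0794 / 5.5409 = 0.3753
c = S₁ / A₁^z = 5 / 8.16^0.3753 = 5 / 2.199 = 2.274

2.27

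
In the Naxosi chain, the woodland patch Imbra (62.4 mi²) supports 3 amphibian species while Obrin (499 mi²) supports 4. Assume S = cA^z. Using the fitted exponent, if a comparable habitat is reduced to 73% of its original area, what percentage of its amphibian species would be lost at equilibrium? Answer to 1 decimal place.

z = ln(4/3) / ln(499/62.4) = 0.2877 / 2.0790 = 0.1384
S_new/S_old = (A_new/A_old)^z = 0.73^0.1384 = exp(0.1384 × -0.3147) = 0.9574
Fraction lost = 1 − 0.9574 = 0.04261

4.3%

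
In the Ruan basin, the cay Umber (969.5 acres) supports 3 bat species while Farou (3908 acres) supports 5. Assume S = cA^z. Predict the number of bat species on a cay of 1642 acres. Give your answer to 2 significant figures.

3.6

z = ln(5/3) / ln(3908/969.5) = 0.5108 / 1.3940 = 0.3664
c = 3 / 969.5^0.3664 = 3 / 12.43 = 0.2414
S₃ = 0.2414 × 1642^0.3664 = 0.2414 × 15.08 ≈ 3.639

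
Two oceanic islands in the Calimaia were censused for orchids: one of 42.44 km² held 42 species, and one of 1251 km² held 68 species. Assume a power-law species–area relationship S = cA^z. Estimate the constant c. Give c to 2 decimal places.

z = ln(S₂/S₁) / ln(A₂/A₁) = ln(68/42) / ln(1251/42.44) = 0.4818 / 3.3836 = 0.1424
c = S₁ / A₁^z = 42 / 42.44^0.1424 = 42 / 1.705 = 24.63

24.63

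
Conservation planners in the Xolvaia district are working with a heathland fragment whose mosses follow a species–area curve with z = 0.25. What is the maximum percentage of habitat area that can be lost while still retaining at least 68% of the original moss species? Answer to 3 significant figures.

Need (A_new/A_old)^0.25 = 0.68, so A_new/A_old = 0.68^(1/0.25) = 0.68^4
ln(A_new/A_old) = ln 0.68 / 0.25 = -0.3857 / 0.25 = -1.5426
A_new/A_old = e^-1.5426 ≈ 0.2138
Fraction that can be lost = 1 − 0.2138 = 0.7862

78.6%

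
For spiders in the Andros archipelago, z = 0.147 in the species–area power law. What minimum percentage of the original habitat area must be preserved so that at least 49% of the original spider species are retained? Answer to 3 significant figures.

Need (A_new/A_old)^0.147 = 0.49, so A_new/A_old = 0.49^(1/0.147) = 0.49^6.803
ln(A_new/A_old) = ln 0.49 / 0.147 = -0.7133 / 0.147 = -4.8527
A_new/A_old = e^-4.8527 ≈ 0.007807

0.781%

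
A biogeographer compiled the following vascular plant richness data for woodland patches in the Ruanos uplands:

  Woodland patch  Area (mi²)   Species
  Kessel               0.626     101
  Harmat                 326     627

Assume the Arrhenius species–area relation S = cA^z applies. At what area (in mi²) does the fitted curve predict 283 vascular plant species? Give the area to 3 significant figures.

z = ln(627/101) / ln(326/0.626) = 1.8258 / 6.2553 = 0.2919
c = 101 / 0.626^0.2919 = 101 / 0.8722 = 115.8
A = (283/115.8)^(1/0.2919) ⇒ ln A = ln(2.444)/0.2919 = 3.0615
A = e^3.0615 ≈ 21.36 mi²

21.4 mi²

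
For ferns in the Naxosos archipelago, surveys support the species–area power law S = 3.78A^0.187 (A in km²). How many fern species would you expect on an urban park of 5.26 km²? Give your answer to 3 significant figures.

S = 3.78 × 5.26^0.187 = 3.78 × 1.364 ≈ 5.156

5.16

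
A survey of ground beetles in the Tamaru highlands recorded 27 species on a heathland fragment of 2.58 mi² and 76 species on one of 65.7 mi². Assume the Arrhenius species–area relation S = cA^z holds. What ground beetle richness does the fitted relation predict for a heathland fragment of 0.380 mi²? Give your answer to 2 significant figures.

z = ln(76/27) / ln(65.7/2.58) = 1.0349 / 3.2373 = 0.3197
c = 27 / 2.58^0.3197 = 27 / 1.354 = 19.94
S₃ = 19.94 × 0.38^0.3197 = 19.94 × 0.7339 ≈ 14.64

15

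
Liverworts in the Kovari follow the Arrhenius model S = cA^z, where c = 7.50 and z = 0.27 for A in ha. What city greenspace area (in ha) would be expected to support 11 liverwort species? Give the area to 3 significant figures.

11 = 7.5 × A^0.27  ⇒  A^0.27 = 11/7.5 = 1.467
ln A = ln(1.467) / 0.27 = 0.3830 / 0.27 = 1.4185
A = e^1.4185 ≈ 4.131 ha

4.13 ha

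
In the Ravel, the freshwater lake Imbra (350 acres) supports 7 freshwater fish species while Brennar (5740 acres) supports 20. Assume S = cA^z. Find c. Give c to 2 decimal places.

z = ln(S₂/S₁) / ln(A₂/A₁) = ln(20/7) / ln(5740/350) = 1.0498 / 2.7973 = 0.3753
c = S₁ / A₁^z = 7 / 350^0.3753 = 7 / 9.011 = 0.7768

0.78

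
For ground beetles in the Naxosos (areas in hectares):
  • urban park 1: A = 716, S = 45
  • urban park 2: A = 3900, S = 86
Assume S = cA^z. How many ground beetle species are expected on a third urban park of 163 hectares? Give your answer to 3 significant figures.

z = ln(86/45) / ln(3900/716) = 0.6477 / 1.6951 = 0.3821
c = 45 / 716^0.3821 = 45 / 12.33 = 3.65
S₃ = 3.65 × 163^0.3821 = 3.65 × 7.003 ≈ 25.56

25.6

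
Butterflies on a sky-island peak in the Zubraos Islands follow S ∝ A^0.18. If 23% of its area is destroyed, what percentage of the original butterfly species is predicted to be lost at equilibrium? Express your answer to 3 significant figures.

S_new/S_old = (A_new/A_old)^z = 0.77^0.18
= exp(0.18 × ln 0.77) = exp(0.18 × -0.2614) = exp(-0.0470) ≈ 0.954
Fraction lost = 1 − 0.954 = 0.04596

4.60%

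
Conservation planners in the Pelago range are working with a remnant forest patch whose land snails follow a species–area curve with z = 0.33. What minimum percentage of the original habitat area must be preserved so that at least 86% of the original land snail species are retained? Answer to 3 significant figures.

63.3%

Need (A_new/A_old)^0.33 = 0.86, so A_new/A_old = 0.86^(1/0.33) = 0.86^3.03
ln(A_new/A_old) = ln 0.86 / 0.33 = -0.1508 / 0.33 = -0.4570
A_new/A_old = e^-0.4570 ≈ 0.6332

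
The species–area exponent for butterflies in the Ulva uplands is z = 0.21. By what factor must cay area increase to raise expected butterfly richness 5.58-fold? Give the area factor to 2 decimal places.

(A₂/A₁)^0.21 = 5.58, so A₂/A₁ = 5.58^(1/0.21) = 5.58^4.762
ln(A₂/A₁) = ln 5.58 / 0.21 = 1.7192 / 0.21 = 8.1866
A₂/A₁ = e^8.1866 ≈ 3593

3592.53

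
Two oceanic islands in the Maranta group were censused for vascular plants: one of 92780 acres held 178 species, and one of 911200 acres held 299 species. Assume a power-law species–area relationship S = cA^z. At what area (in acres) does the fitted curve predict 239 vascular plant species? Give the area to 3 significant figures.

340000 acres

z = ln(299/178) / ln(911200/92780) = 0.5187 / 2.2845 = 0.2270
c = 178 / 92780^0.2270 = 178 / 13.42 = 13.26
A = (239/13.26)^(1/0.2270) ⇒ ln A = ln(18.02)/0.2270 = 12.7360
A = e^12.7360 ≈ 339747 acres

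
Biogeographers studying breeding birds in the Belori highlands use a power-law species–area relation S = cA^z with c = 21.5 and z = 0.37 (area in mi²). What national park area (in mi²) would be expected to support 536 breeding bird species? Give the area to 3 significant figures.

5960 mi²

536 = 21.5 × A^0.37  ⇒  A^0.37 = 536/21.5 = 24.93
ln A = ln(24.93) / 0.37 = 3.2161 / 0.37 = 8.6921
A = e^8.6921 ≈ 5956 mi²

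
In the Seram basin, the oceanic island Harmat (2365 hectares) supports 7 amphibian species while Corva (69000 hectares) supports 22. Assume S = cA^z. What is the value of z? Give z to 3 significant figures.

Taking logs: ln S = ln c + z ln A, so z = (ln S₂ − ln S₁)/(ln A₂ − ln A₁).
z = ln(22/7) / ln(69000/2365) = ln(3.143) / ln(29.18) = 1.1451 / 3.3733 = 0.3395

0.339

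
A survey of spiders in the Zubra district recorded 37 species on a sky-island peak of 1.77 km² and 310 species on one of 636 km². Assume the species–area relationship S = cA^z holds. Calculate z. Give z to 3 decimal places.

Taking logs: ln S = ln c + z ln A, so z = (ln S₂ − ln S₁)/(ln A₂ − ln A₁).
z = ln(310/37) / ln(636/1.77) = ln(8.378) / ln(359.3) = 2.1257 / 5.8842 = 0.3612

0.361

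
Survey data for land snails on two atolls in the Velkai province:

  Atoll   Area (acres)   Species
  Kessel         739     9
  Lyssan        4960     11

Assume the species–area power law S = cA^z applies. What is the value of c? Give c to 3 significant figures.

4.49

z = ln(S₂/S₁) / ln(A₂/A₁) = ln(11/9) / ln(4960/739) = 0.2007 / 1.9039 = 0.1054
c = S₁ / A₁^z = 9 / 739^0.1054 = 9 / 2.006 = 4.486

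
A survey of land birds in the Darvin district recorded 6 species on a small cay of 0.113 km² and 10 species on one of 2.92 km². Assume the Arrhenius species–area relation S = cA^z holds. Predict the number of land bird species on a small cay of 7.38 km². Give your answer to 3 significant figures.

11.6

z = ln(10/6) / ln(2.92/0.113) = 0.5108 / 3.2520 = 0.1571
c = 6 / 0.113^0.1571 = 6 / 0.71 = 8.451
S₃ = 8.451 × 7.38^0.1571 = 8.451 × 1.369 ≈ 11.57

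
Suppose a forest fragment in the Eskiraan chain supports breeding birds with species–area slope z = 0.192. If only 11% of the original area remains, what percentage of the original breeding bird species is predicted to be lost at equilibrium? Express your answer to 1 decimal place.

S_new/S_old = (A_new/A_old)^z = 0.11^0.192
= exp(0.192 × ln 0.11) = exp(0.192 × -2.2073) = exp(-0.4238) ≈ 0.6546
Fraction lost = 1 − 0.6546 = 0.3454

34.5%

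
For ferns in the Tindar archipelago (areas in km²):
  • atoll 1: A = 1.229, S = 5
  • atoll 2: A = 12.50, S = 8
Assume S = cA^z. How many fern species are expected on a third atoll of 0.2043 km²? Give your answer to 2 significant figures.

3.5

z = ln(8/5) / ln(12.5/1.229) = 0.4700 / 2.3195 = 0.2026
c = 5 / 1.229^0.2026 = 5 / 1.043 = 4.795
S₃ = 4.795 × 0.2043^0.2026 = 4.795 × 0.7248 ≈ 3.476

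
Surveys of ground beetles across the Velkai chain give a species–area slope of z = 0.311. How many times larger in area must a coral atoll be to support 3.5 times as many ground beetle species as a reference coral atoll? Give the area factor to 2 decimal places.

(A₂/A₁)^0.311 = 3.5, so A₂/A₁ = 3.5^(1/0.311) = 3.5^3.215
ln(A₂/A₁) = ln 3.5 / 0.311 = 1.2528 / 0.311 = 4.0282
A₂/A₁ = e^4.0282 ≈ 56.16

56.16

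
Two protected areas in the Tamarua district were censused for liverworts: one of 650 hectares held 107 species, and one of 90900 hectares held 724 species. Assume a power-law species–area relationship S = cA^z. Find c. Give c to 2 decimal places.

z = ln(S₂/S₁) / ln(A₂/A₁) = ln(724/107) / ln(90900/650) = 1.9120 / 4.9405 = 0.3870
c = S₁ / A₁^z = 107 / 650^0.3870 = 107 / 12.26 = 8.726

8.73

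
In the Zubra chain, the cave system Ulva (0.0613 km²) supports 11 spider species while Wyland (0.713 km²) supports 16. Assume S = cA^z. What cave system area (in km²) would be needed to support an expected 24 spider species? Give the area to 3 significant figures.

z = ln(16/11) / ln(0.713/0.0613) = 0.3747 / 2.4537 = 0.1527
c = 11 / 0.0613^0.1527 = 11 / 0.6529 = 16.85
A = (24/16.85)^(1/0.1527) ⇒ ln A = ln(1.424)/0.1527 = 2.3169
A = e^2.3169 ≈ 10.14 km²

10.1 km²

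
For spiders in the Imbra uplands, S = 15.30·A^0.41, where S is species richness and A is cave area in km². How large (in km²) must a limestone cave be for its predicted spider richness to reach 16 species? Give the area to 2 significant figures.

1.1 km²

16 = 15.3 × A^0.41  ⇒  A^0.41 = 16/15.3 = 1.046
ln A = ln(1.046) / 0.41 = 0.0447 / 0.41 = 0.1091
A = e^0.1091 ≈ 1.115 km²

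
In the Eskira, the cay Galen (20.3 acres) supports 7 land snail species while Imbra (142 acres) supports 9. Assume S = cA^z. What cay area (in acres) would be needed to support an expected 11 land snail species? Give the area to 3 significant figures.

671 acres

z = ln(9/7) / ln(142/20.3) = 0.2513 / 1.9452 = 0.1292
c = 7 / 20.3^0.1292 = 7 / 1.475 = 4.744
A = (11/4.744)^(1/0.1292) ⇒ ln A = ln(2.319)/0.1292 = 6.5090
A = e^6.5090 ≈ 671.2 acres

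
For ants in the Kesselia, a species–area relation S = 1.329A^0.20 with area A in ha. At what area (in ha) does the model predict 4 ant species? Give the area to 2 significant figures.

250 ha

4 = 1.329 × A^0.2  ⇒  A^0.2 = 4/1.329 = 3.01
ln A = ln(3.01) / 0.2 = 1.1019 / 0.2 = 5.5093
A = e^5.5093 ≈ 247 ha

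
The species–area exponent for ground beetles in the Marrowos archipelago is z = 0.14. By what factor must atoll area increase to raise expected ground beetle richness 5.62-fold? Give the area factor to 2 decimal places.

(A₂/A₁)^0.14 = 5.62, so A₂/A₁ = 5.62^(1/0.14) = 5.62^7.143
ln(A₂/A₁) = ln 5.62 / 0.14 = 1.7263 / 0.14 = 12.3309
A₂/A₁ = e^12.3309 ≈ 226600

226599.73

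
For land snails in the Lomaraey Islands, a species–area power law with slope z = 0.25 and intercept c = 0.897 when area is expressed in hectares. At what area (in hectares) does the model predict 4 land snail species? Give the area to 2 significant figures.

400 hectares

4 = 0.897 × A^0.25  ⇒  A^0.25 = 4/0.897 = 4.459
ln A = ln(4.459) / 0.25 = 1.4950 / 0.25 = 5.9800
A = e^5.9800 ≈ 395.4 hectares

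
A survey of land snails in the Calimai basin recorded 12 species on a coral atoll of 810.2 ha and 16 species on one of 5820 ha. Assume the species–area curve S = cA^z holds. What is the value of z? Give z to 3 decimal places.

Taking logs: ln S = ln c + z ln A, so z = (ln S₂ − ln S₁)/(ln A₂ − ln A₁).
z = ln(16/12) / ln(5820/810.2) = ln(1.333) / ln(7.183) = 0.2877 / 1.9718 = 0.1459

0.146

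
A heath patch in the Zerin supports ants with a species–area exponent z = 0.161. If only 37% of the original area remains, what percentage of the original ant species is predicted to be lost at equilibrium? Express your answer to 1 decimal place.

S_new/S_old = (A_new/A_old)^z = 0.37^0.161
= exp(0.161 × ln 0.37) = exp(0.161 × -0.9943) = exp(-0.1601) ≈ 0.8521
Fraction lost = 1 − 0.8521 = 0.1479

14.8%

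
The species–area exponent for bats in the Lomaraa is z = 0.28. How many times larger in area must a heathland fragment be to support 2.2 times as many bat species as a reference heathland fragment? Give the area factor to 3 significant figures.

(A₂/A₁)^0.28 = 2.2, so A₂/A₁ = 2.2^(1/0.28) = 2.2^3.571
ln(A₂/A₁) = ln 2.2 / 0.28 = 0.7885 / 0.28 = 2.8159
A₂/A₁ = e^2.8159 ≈ 16.71

16.7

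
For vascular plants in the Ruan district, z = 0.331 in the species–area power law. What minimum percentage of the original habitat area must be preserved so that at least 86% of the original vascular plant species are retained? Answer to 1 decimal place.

Need (A_new/A_old)^0.331 = 0.86, so A_new/A_old = 0.86^(1/0.331) = 0.86^3.021
ln(A_new/A_old) = ln 0.86 / 0.331 = -0.1508 / 0.331 = -0.4557
A_new/A_old = e^-0.4557 ≈ 0.634

63.4%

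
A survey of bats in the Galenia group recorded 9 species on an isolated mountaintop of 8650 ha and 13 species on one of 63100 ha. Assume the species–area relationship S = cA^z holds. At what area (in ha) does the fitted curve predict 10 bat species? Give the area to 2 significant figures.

z = ln(13/9) / ln(63100/8650) = 0.3677 / 1.9872 = 0.1851
c = 9 / 8650^0.1851 = 9 / 5.352 = 1.681
A = (10/1.681)^(1/0.1851) ⇒ ln A = ln(5.947)/0.1851 = 9.6347
A = e^9.6347 ≈ 15286 ha

15000 ha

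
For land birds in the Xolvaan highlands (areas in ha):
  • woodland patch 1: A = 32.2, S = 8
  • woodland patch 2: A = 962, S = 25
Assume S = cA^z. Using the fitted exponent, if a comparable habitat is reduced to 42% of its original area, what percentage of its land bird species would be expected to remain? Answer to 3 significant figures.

z = ln(25/8) / ln(962/32.2) = 1.1394 / 3.3970 = 0.3354
S_new/S_old = (A_new/A_old)^z = 0.42^0.3354 = exp(0.3354 × -0.8675) = 0.7475

74.8%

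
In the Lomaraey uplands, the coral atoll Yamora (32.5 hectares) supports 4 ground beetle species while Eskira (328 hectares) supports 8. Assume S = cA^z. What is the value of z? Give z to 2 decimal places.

Taking logs: ln S = ln c + z ln A, so z = (ln S₂ − ln S₁)/(ln A₂ − ln A₁).
z = ln(8/4) / ln(328/32.5) = ln(2) / ln(10.09) = 0.6931 / 2.3118 = 0.2998

0.30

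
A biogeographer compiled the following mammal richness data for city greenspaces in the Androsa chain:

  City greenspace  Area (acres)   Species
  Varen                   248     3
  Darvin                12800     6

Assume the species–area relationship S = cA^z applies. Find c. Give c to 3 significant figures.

z = ln(S₂/S₁) / ln(A₂/A₁) = ln(6/3) / ln(12800/248) = 0.6931 / 3.9438 = 0.1758
c = S₁ / A₁^z = 3 / 248^0.1758 = 3 / 2.635 = 1.138

1.14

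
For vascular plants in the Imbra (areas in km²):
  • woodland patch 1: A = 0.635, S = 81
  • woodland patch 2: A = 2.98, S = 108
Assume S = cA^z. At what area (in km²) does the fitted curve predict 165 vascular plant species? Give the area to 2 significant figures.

z = ln(108/81) / ln(2.98/0.635) = 0.2877 / 1.5461 = 0.1861
c = 81 / 0.635^0.1861 = 81 / 0.919 = 88.14
A = (165/88.14)^(1/0.1861) ⇒ ln A = ln(1.872)/0.1861 = 3.3696
A = e^3.3696 ≈ 29.07 km²

29 km²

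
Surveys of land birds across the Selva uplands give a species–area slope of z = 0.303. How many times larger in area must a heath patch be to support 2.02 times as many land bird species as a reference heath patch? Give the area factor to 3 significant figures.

(A₂/A₁)^0.303 = 2.02, so A₂/A₁ = 2.02^(1/0.303) = 2.02^3.3
ln(A₂/A₁) = ln 2.02 / 0.303 = 0.7031 / 0.303 = 2.3205
A₂/A₁ = e^2.3205 ≈ 10.18

10.2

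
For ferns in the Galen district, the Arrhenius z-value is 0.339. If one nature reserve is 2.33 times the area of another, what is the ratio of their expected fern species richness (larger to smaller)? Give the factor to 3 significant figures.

S₂/S₁ = (A₂/A₁)^z = 2.33^0.339
ln(S₂/S₁) = 0.339 × ln 2.33 = 0.339 × 0.8459 = 0.2867
S₂/S₁ = e^0.2867 ≈ 1.332

1.33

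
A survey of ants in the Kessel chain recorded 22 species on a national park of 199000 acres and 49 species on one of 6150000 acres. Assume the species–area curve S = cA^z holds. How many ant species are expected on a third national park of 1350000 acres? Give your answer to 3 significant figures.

z = ln(49/22) / ln(6150000/199000) = 0.8008 / 3.4309 = 0.2334
c = 22 / 199000^0.2334 = 22 / 17.25 = 1.275
S₃ = 1.275 × 1350000^0.2334 = 1.275 × 26.97 ≈ 34.39

34.4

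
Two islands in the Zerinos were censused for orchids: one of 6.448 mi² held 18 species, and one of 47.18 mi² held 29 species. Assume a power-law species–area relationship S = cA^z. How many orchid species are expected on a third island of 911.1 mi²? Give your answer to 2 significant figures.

59

z = ln(29/18) / ln(47.18/6.448) = 0.4769 / 1.9902 = 0.2396
c = 18 / 6.448^0.2396 = 18 / 1.563 = 11.52
S₃ = 11.52 × 911.1^0.2396 = 11.52 × 5.119 ≈ 58.96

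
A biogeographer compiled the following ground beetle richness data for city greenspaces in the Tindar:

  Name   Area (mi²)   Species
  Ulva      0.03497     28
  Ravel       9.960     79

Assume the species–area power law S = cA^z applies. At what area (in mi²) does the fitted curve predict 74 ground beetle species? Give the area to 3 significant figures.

z = ln(79/28) / ln(9.96/0.03497) = 1.0372 / 5.6518 = 0.1835
c = 28 / 0.03497^0.1835 = 28 / 0.5404 = 51.81
A = (74/51.81)^(1/0.1835) ⇒ ln A = ln(1.428)/0.1835 = 1.9423
A = e^1.9423 ≈ 6.975 mi²

6.97 mi²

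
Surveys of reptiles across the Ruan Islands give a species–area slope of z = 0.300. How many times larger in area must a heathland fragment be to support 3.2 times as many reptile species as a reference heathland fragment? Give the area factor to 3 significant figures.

(A₂/A₁)^0.3 = 3.2, so A₂/A₁ = 3.2^(1/0.3) = 3.2^3.333
ln(A₂/A₁) = ln 3.2 / 0.3 = 1.1632 / 0.3 = 3.8772
A₂/A₁ = e^3.8772 ≈ 48.29

48.3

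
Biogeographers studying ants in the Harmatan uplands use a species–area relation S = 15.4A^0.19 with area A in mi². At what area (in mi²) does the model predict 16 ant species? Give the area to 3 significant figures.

1.22 mi²

16 = 15.4 × A^0.19  ⇒  A^0.19 = 16/15.4 = 1.039
ln A = ln(1.039) / 0.19 = 0.0382 / 0.19 = 0.2012
A = e^0.2012 ≈ 1.223 mi²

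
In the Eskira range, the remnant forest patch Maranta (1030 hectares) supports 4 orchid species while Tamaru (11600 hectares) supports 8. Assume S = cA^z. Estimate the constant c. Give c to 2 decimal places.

0.55

z = ln(S₂/S₁) / ln(A₂/A₁) = ln(8/4) / ln(11600/1030) = 0.6931 / 2.4214 = 0.2863
c = S₁ / A₁^z = 4 / 1030^0.2863 = 4 / 7.285 = 0.5491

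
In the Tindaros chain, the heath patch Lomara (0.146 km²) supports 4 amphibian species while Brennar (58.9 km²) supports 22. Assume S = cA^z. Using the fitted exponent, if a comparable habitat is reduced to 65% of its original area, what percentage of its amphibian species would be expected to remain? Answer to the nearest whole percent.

z = ln(22/4) / ln(58.9/0.146) = 1.7047 / 6.0000 = 0.2841
S_new/S_old = (A_new/A_old)^z = 0.65^0.2841 = exp(0.2841 × -0.4308) = 0.8848

88%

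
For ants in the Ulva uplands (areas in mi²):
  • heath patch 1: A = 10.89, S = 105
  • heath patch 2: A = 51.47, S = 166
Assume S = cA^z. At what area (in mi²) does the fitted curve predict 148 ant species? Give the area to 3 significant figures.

z = ln(166/105) / ln(51.47/10.89) = 0.4580 / 1.5532 = 0.2949
c = 105 / 10.89^0.2949 = 105 / 2.022 = 51.92
A = (148/51.92)^(1/0.2949) ⇒ ln A = ln(2.85)/0.2949 = 3.5518
A = e^3.5518 ≈ 34.88 mi²

34.9 mi²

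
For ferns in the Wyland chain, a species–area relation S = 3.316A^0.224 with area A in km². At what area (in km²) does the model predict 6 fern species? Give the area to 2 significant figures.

6 = 3.316 × A^0.224  ⇒  A^0.224 = 6/3.316 = 1.809
ln A = ln(1.809) / 0.224 = 0.5930 / 0.224 = 2.6473
A = e^2.6473 ≈ 14.12 km²

14 km²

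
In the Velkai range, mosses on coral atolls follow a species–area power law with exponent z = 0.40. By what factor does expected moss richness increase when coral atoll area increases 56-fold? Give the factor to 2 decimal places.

S₂/S₁ = (A₂/A₁)^z = 56^0.4
ln(S₂/S₁) = 0.4 × ln 56 = 0.4 × 4.0254 = 1.6101
S₂/S₁ = e^1.6101 ≈ 5.004

5.00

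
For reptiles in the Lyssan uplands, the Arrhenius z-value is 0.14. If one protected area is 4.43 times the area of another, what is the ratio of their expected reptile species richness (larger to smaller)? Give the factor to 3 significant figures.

S₂/S₁ = (A₂/A₁)^z = 4.43^0.14
ln(S₂/S₁) = 0.14 × ln 4.43 = 0.14 × 1.4884 = 0.2084
S₂/S₁ = e^0.2084 ≈ 1.232

1.23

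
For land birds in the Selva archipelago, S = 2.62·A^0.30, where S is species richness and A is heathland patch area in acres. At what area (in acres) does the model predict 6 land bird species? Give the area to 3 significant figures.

6 = 2.62 × A^0.3  ⇒  A^0.3 = 6/2.62 = 2.29
ln A = ln(2.29) / 0.3 = 0.8286 / 0.3 = 2.7620
A = e^2.7620 ≈ 15.83 acres

15.8 acres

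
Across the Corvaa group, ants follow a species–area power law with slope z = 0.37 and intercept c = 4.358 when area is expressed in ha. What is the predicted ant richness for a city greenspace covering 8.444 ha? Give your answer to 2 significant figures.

9.6

S = 4.358 × 8.444^0.37 = 4.358 × 2.202 ≈ 9.596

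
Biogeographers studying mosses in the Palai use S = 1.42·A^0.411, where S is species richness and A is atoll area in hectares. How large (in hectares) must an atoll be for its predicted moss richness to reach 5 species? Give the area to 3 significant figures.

21.4 hectares

5 = 1.42 × A^0.411  ⇒  A^0.411 = 5/1.42 = 3.521
ln A = ln(3.521) / 0.411 = 1.2588 / 0.411 = 3.0627
A = e^3.0627 ≈ 21.39 hectares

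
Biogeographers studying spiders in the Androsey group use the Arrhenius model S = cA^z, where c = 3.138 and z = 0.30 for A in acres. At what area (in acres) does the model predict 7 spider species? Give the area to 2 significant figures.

7 = 3.138 × A^0.3  ⇒  A^0.3 = 7/3.138 = 2.231
ln A = ln(2.231) / 0.3 = 0.8023 / 0.3 = 2.6744
A = e^2.6744 ≈ 14.5 acres

15 acres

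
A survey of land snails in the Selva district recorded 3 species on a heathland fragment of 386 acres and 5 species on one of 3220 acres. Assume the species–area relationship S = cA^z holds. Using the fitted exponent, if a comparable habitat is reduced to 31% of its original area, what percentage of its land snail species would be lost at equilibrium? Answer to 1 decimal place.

24.6%

z = ln(5/3) / ln(3220/386) = 0.5108 / 2.1213 = 0.2408
S_new/S_old = (A_new/A_old)^z = 0.31^0.2408 = exp(0.2408 × -1.1712) = 0.7543
Fraction lost = 1 − 0.7543 = 0.2457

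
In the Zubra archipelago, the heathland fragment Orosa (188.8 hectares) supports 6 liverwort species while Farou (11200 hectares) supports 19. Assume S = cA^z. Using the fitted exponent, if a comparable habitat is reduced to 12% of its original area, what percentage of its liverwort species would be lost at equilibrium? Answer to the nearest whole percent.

z = ln(19/6) / ln(11200/188.8) = 1.1527 / 4.0830 = 0.2823
S_new/S_old = (A_new/A_old)^z = 0.12^0.2823 = exp(0.2823 × -2.1203) = 0.5496
Fraction lost = 1 − 0.5496 = 0.4504

45%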